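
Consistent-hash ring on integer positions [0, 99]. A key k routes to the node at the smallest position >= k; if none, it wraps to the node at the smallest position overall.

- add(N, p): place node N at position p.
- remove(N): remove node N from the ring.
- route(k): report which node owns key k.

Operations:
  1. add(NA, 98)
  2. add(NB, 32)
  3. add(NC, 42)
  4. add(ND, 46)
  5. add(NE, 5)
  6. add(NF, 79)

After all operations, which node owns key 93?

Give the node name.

Op 1: add NA@98 -> ring=[98:NA]
Op 2: add NB@32 -> ring=[32:NB,98:NA]
Op 3: add NC@42 -> ring=[32:NB,42:NC,98:NA]
Op 4: add ND@46 -> ring=[32:NB,42:NC,46:ND,98:NA]
Op 5: add NE@5 -> ring=[5:NE,32:NB,42:NC,46:ND,98:NA]
Op 6: add NF@79 -> ring=[5:NE,32:NB,42:NC,46:ND,79:NF,98:NA]
Final route key 93: smallest pos >= 93 is 98 -> NA

Answer: NA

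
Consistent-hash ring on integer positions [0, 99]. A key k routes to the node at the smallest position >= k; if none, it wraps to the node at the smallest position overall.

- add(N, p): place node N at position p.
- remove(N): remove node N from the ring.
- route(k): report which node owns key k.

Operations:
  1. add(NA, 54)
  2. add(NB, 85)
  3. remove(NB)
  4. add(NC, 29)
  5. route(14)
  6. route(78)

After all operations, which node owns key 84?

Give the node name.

Answer: NC

Derivation:
Op 1: add NA@54 -> ring=[54:NA]
Op 2: add NB@85 -> ring=[54:NA,85:NB]
Op 3: remove NB -> ring=[54:NA]
Op 4: add NC@29 -> ring=[29:NC,54:NA]
Op 5: route key 14: smallest pos >= 14 is 29 -> NC
Op 6: route key 78: none >= 78, wrap to smallest pos 29 -> NC
Final route key 84: none >= 84, wrap to smallest pos 29 -> NC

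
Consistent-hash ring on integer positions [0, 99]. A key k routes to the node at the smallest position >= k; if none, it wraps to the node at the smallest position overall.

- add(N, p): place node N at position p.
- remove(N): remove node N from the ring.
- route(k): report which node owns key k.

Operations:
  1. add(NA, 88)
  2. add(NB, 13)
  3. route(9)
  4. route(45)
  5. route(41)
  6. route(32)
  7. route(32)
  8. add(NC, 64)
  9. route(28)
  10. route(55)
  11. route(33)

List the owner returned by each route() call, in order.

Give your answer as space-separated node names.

Answer: NB NA NA NA NA NC NC NC

Derivation:
Op 1: add NA@88 -> ring=[88:NA]
Op 2: add NB@13 -> ring=[13:NB,88:NA]
Op 3: route key 9: smallest pos >= 9 is 13 -> NB
Op 4: route key 45: smallest pos >= 45 is 88 -> NA
Op 5: route key 41: smallest pos >= 41 is 88 -> NA
Op 6: route key 32: smallest pos >= 32 is 88 -> NA
Op 7: route key 32: smallest pos >= 32 is 88 -> NA
Op 8: add NC@64 -> ring=[13:NB,64:NC,88:NA]
Op 9: route key 28: smallest pos >= 28 is 64 -> NC
Op 10: route key 55: smallest pos >= 55 is 64 -> NC
Op 11: route key 33: smallest pos >= 33 is 64 -> NC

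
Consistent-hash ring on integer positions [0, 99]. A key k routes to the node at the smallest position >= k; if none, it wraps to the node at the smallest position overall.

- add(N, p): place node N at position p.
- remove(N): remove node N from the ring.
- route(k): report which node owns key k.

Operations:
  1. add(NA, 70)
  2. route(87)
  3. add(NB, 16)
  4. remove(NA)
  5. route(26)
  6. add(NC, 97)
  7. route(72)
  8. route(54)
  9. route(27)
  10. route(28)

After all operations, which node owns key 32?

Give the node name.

Op 1: add NA@70 -> ring=[70:NA]
Op 2: route key 87: none >= 87, wrap to smallest pos 70 -> NA
Op 3: add NB@16 -> ring=[16:NB,70:NA]
Op 4: remove NA -> ring=[16:NB]
Op 5: route key 26: none >= 26, wrap to smallest pos 16 -> NB
Op 6: add NC@97 -> ring=[16:NB,97:NC]
Op 7: route key 72: smallest pos >= 72 is 97 -> NC
Op 8: route key 54: smallest pos >= 54 is 97 -> NC
Op 9: route key 27: smallest pos >= 27 is 97 -> NC
Op 10: route key 28: smallest pos >= 28 is 97 -> NC
Final route key 32: smallest pos >= 32 is 97 -> NC

Answer: NC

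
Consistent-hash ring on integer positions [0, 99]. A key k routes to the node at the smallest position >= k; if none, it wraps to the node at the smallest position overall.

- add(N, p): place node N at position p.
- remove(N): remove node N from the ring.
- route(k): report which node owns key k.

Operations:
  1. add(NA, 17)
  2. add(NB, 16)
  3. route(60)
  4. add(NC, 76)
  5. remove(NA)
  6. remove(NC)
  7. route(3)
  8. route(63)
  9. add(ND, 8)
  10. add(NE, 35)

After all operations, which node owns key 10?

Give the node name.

Op 1: add NA@17 -> ring=[17:NA]
Op 2: add NB@16 -> ring=[16:NB,17:NA]
Op 3: route key 60: none >= 60, wrap to smallest pos 16 -> NB
Op 4: add NC@76 -> ring=[16:NB,17:NA,76:NC]
Op 5: remove NA -> ring=[16:NB,76:NC]
Op 6: remove NC -> ring=[16:NB]
Op 7: route key 3: smallest pos >= 3 is 16 -> NB
Op 8: route key 63: none >= 63, wrap to smallest pos 16 -> NB
Op 9: add ND@8 -> ring=[8:ND,16:NB]
Op 10: add NE@35 -> ring=[8:ND,16:NB,35:NE]
Final route key 10: smallest pos >= 10 is 16 -> NB

Answer: NB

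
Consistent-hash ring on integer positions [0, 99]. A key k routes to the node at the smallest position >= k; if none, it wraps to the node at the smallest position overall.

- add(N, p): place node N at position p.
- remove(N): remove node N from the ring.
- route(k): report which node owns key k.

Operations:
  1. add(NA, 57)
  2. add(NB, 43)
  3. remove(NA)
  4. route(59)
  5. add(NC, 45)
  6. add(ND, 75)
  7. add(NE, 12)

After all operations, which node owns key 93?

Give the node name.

Op 1: add NA@57 -> ring=[57:NA]
Op 2: add NB@43 -> ring=[43:NB,57:NA]
Op 3: remove NA -> ring=[43:NB]
Op 4: route key 59: none >= 59, wrap to smallest pos 43 -> NB
Op 5: add NC@45 -> ring=[43:NB,45:NC]
Op 6: add ND@75 -> ring=[43:NB,45:NC,75:ND]
Op 7: add NE@12 -> ring=[12:NE,43:NB,45:NC,75:ND]
Final route key 93: none >= 93, wrap to smallest pos 12 -> NE

Answer: NE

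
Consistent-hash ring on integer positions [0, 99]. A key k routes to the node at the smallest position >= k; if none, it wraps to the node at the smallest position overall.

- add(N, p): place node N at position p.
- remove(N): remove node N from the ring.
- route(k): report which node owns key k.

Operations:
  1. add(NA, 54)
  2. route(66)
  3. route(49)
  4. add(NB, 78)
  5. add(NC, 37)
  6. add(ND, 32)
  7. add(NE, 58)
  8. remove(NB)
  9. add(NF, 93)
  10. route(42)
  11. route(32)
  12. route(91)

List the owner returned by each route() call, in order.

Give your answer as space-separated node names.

Op 1: add NA@54 -> ring=[54:NA]
Op 2: route key 66: none >= 66, wrap to smallest pos 54 -> NA
Op 3: route key 49: smallest pos >= 49 is 54 -> NA
Op 4: add NB@78 -> ring=[54:NA,78:NB]
Op 5: add NC@37 -> ring=[37:NC,54:NA,78:NB]
Op 6: add ND@32 -> ring=[32:ND,37:NC,54:NA,78:NB]
Op 7: add NE@58 -> ring=[32:ND,37:NC,54:NA,58:NE,78:NB]
Op 8: remove NB -> ring=[32:ND,37:NC,54:NA,58:NE]
Op 9: add NF@93 -> ring=[32:ND,37:NC,54:NA,58:NE,93:NF]
Op 10: route key 42: smallest pos >= 42 is 54 -> NA
Op 11: route key 32: smallest pos >= 32 is 32 -> ND
Op 12: route key 91: smallest pos >= 91 is 93 -> NF

Answer: NA NA NA ND NF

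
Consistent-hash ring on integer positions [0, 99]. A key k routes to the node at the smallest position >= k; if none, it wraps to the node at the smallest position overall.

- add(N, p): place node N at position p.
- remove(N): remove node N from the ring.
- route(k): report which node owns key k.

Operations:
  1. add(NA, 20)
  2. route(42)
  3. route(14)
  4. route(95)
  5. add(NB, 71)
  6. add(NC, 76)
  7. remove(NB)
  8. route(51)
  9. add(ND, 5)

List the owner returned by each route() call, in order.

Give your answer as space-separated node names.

Answer: NA NA NA NC

Derivation:
Op 1: add NA@20 -> ring=[20:NA]
Op 2: route key 42: none >= 42, wrap to smallest pos 20 -> NA
Op 3: route key 14: smallest pos >= 14 is 20 -> NA
Op 4: route key 95: none >= 95, wrap to smallest pos 20 -> NA
Op 5: add NB@71 -> ring=[20:NA,71:NB]
Op 6: add NC@76 -> ring=[20:NA,71:NB,76:NC]
Op 7: remove NB -> ring=[20:NA,76:NC]
Op 8: route key 51: smallest pos >= 51 is 76 -> NC
Op 9: add ND@5 -> ring=[5:ND,20:NA,76:NC]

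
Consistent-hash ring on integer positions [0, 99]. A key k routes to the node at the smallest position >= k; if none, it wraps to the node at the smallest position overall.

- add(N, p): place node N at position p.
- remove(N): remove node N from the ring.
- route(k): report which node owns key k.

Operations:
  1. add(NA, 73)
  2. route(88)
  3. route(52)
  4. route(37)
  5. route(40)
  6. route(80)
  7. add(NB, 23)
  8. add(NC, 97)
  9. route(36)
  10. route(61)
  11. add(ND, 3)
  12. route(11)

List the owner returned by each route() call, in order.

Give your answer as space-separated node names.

Answer: NA NA NA NA NA NA NA NB

Derivation:
Op 1: add NA@73 -> ring=[73:NA]
Op 2: route key 88: none >= 88, wrap to smallest pos 73 -> NA
Op 3: route key 52: smallest pos >= 52 is 73 -> NA
Op 4: route key 37: smallest pos >= 37 is 73 -> NA
Op 5: route key 40: smallest pos >= 40 is 73 -> NA
Op 6: route key 80: none >= 80, wrap to smallest pos 73 -> NA
Op 7: add NB@23 -> ring=[23:NB,73:NA]
Op 8: add NC@97 -> ring=[23:NB,73:NA,97:NC]
Op 9: route key 36: smallest pos >= 36 is 73 -> NA
Op 10: route key 61: smallest pos >= 61 is 73 -> NA
Op 11: add ND@3 -> ring=[3:ND,23:NB,73:NA,97:NC]
Op 12: route key 11: smallest pos >= 11 is 23 -> NB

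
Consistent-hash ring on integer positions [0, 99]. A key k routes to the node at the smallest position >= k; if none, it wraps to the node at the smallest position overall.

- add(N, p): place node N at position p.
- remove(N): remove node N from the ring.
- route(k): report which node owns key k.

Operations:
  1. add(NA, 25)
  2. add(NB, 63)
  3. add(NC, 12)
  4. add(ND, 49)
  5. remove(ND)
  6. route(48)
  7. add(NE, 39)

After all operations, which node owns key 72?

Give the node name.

Op 1: add NA@25 -> ring=[25:NA]
Op 2: add NB@63 -> ring=[25:NA,63:NB]
Op 3: add NC@12 -> ring=[12:NC,25:NA,63:NB]
Op 4: add ND@49 -> ring=[12:NC,25:NA,49:ND,63:NB]
Op 5: remove ND -> ring=[12:NC,25:NA,63:NB]
Op 6: route key 48: smallest pos >= 48 is 63 -> NB
Op 7: add NE@39 -> ring=[12:NC,25:NA,39:NE,63:NB]
Final route key 72: none >= 72, wrap to smallest pos 12 -> NC

Answer: NC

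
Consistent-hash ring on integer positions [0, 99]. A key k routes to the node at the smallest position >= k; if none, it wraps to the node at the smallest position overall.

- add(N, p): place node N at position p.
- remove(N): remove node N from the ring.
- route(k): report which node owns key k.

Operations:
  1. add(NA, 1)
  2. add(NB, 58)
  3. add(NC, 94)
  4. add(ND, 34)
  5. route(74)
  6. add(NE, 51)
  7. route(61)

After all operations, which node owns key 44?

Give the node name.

Answer: NE

Derivation:
Op 1: add NA@1 -> ring=[1:NA]
Op 2: add NB@58 -> ring=[1:NA,58:NB]
Op 3: add NC@94 -> ring=[1:NA,58:NB,94:NC]
Op 4: add ND@34 -> ring=[1:NA,34:ND,58:NB,94:NC]
Op 5: route key 74: smallest pos >= 74 is 94 -> NC
Op 6: add NE@51 -> ring=[1:NA,34:ND,51:NE,58:NB,94:NC]
Op 7: route key 61: smallest pos >= 61 is 94 -> NC
Final route key 44: smallest pos >= 44 is 51 -> NE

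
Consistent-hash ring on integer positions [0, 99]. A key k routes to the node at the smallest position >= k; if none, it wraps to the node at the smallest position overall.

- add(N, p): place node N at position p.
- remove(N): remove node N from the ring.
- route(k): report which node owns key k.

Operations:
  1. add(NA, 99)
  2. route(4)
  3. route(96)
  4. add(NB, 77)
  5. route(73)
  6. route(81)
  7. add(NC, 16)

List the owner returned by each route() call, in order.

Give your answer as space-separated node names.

Op 1: add NA@99 -> ring=[99:NA]
Op 2: route key 4: smallest pos >= 4 is 99 -> NA
Op 3: route key 96: smallest pos >= 96 is 99 -> NA
Op 4: add NB@77 -> ring=[77:NB,99:NA]
Op 5: route key 73: smallest pos >= 73 is 77 -> NB
Op 6: route key 81: smallest pos >= 81 is 99 -> NA
Op 7: add NC@16 -> ring=[16:NC,77:NB,99:NA]

Answer: NA NA NB NA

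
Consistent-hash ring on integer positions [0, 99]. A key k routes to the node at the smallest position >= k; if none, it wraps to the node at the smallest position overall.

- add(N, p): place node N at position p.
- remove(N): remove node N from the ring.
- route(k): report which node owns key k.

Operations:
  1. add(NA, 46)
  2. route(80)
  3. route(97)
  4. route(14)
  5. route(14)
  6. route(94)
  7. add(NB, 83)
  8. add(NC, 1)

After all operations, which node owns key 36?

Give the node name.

Op 1: add NA@46 -> ring=[46:NA]
Op 2: route key 80: none >= 80, wrap to smallest pos 46 -> NA
Op 3: route key 97: none >= 97, wrap to smallest pos 46 -> NA
Op 4: route key 14: smallest pos >= 14 is 46 -> NA
Op 5: route key 14: smallest pos >= 14 is 46 -> NA
Op 6: route key 94: none >= 94, wrap to smallest pos 46 -> NA
Op 7: add NB@83 -> ring=[46:NA,83:NB]
Op 8: add NC@1 -> ring=[1:NC,46:NA,83:NB]
Final route key 36: smallest pos >= 36 is 46 -> NA

Answer: NA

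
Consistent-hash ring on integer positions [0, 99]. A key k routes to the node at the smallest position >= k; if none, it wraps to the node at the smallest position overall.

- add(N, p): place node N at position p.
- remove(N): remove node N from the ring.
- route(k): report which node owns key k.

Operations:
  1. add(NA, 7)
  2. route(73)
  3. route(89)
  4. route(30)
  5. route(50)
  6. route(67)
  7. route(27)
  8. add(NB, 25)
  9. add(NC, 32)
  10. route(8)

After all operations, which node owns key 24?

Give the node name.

Op 1: add NA@7 -> ring=[7:NA]
Op 2: route key 73: none >= 73, wrap to smallest pos 7 -> NA
Op 3: route key 89: none >= 89, wrap to smallest pos 7 -> NA
Op 4: route key 30: none >= 30, wrap to smallest pos 7 -> NA
Op 5: route key 50: none >= 50, wrap to smallest pos 7 -> NA
Op 6: route key 67: none >= 67, wrap to smallest pos 7 -> NA
Op 7: route key 27: none >= 27, wrap to smallest pos 7 -> NA
Op 8: add NB@25 -> ring=[7:NA,25:NB]
Op 9: add NC@32 -> ring=[7:NA,25:NB,32:NC]
Op 10: route key 8: smallest pos >= 8 is 25 -> NB
Final route key 24: smallest pos >= 24 is 25 -> NB

Answer: NB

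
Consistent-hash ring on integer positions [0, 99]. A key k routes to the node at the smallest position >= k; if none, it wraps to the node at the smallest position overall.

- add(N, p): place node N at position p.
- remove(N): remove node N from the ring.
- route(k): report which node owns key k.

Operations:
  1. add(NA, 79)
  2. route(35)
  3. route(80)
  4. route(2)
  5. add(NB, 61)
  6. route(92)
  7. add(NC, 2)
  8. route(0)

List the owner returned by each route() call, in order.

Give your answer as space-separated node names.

Answer: NA NA NA NB NC

Derivation:
Op 1: add NA@79 -> ring=[79:NA]
Op 2: route key 35: smallest pos >= 35 is 79 -> NA
Op 3: route key 80: none >= 80, wrap to smallest pos 79 -> NA
Op 4: route key 2: smallest pos >= 2 is 79 -> NA
Op 5: add NB@61 -> ring=[61:NB,79:NA]
Op 6: route key 92: none >= 92, wrap to smallest pos 61 -> NB
Op 7: add NC@2 -> ring=[2:NC,61:NB,79:NA]
Op 8: route key 0: smallest pos >= 0 is 2 -> NC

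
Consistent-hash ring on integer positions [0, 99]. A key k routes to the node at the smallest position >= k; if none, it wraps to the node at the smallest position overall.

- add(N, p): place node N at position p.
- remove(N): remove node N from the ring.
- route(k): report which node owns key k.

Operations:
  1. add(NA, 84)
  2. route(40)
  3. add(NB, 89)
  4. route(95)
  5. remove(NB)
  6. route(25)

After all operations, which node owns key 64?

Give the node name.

Op 1: add NA@84 -> ring=[84:NA]
Op 2: route key 40: smallest pos >= 40 is 84 -> NA
Op 3: add NB@89 -> ring=[84:NA,89:NB]
Op 4: route key 95: none >= 95, wrap to smallest pos 84 -> NA
Op 5: remove NB -> ring=[84:NA]
Op 6: route key 25: smallest pos >= 25 is 84 -> NA
Final route key 64: smallest pos >= 64 is 84 -> NA

Answer: NA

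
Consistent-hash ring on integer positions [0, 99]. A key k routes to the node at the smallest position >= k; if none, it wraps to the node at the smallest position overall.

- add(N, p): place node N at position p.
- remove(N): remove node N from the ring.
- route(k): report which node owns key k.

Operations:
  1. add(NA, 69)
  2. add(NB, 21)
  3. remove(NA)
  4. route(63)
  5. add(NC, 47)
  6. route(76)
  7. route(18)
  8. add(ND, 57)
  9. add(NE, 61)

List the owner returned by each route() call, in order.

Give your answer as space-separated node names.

Op 1: add NA@69 -> ring=[69:NA]
Op 2: add NB@21 -> ring=[21:NB,69:NA]
Op 3: remove NA -> ring=[21:NB]
Op 4: route key 63: none >= 63, wrap to smallest pos 21 -> NB
Op 5: add NC@47 -> ring=[21:NB,47:NC]
Op 6: route key 76: none >= 76, wrap to smallest pos 21 -> NB
Op 7: route key 18: smallest pos >= 18 is 21 -> NB
Op 8: add ND@57 -> ring=[21:NB,47:NC,57:ND]
Op 9: add NE@61 -> ring=[21:NB,47:NC,57:ND,61:NE]

Answer: NB NB NB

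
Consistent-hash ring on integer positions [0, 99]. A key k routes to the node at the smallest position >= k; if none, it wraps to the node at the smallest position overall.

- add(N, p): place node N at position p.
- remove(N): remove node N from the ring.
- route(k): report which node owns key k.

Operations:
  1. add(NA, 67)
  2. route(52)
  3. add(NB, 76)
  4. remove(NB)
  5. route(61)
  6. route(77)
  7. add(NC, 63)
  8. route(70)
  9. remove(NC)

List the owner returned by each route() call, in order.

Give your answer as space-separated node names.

Answer: NA NA NA NC

Derivation:
Op 1: add NA@67 -> ring=[67:NA]
Op 2: route key 52: smallest pos >= 52 is 67 -> NA
Op 3: add NB@76 -> ring=[67:NA,76:NB]
Op 4: remove NB -> ring=[67:NA]
Op 5: route key 61: smallest pos >= 61 is 67 -> NA
Op 6: route key 77: none >= 77, wrap to smallest pos 67 -> NA
Op 7: add NC@63 -> ring=[63:NC,67:NA]
Op 8: route key 70: none >= 70, wrap to smallest pos 63 -> NC
Op 9: remove NC -> ring=[67:NA]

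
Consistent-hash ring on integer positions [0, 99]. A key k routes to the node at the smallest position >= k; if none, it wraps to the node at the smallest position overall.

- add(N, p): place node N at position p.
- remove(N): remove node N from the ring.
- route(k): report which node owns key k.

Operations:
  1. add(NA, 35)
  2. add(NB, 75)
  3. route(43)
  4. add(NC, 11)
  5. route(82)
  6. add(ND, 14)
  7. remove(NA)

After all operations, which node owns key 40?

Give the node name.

Answer: NB

Derivation:
Op 1: add NA@35 -> ring=[35:NA]
Op 2: add NB@75 -> ring=[35:NA,75:NB]
Op 3: route key 43: smallest pos >= 43 is 75 -> NB
Op 4: add NC@11 -> ring=[11:NC,35:NA,75:NB]
Op 5: route key 82: none >= 82, wrap to smallest pos 11 -> NC
Op 6: add ND@14 -> ring=[11:NC,14:ND,35:NA,75:NB]
Op 7: remove NA -> ring=[11:NC,14:ND,75:NB]
Final route key 40: smallest pos >= 40 is 75 -> NB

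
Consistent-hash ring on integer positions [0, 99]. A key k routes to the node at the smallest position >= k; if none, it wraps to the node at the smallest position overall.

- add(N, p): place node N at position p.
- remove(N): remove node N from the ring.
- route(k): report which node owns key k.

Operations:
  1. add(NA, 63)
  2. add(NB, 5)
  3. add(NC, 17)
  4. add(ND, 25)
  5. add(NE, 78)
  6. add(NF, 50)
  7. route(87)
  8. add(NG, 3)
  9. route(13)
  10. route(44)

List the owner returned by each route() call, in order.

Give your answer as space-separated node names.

Op 1: add NA@63 -> ring=[63:NA]
Op 2: add NB@5 -> ring=[5:NB,63:NA]
Op 3: add NC@17 -> ring=[5:NB,17:NC,63:NA]
Op 4: add ND@25 -> ring=[5:NB,17:NC,25:ND,63:NA]
Op 5: add NE@78 -> ring=[5:NB,17:NC,25:ND,63:NA,78:NE]
Op 6: add NF@50 -> ring=[5:NB,17:NC,25:ND,50:NF,63:NA,78:NE]
Op 7: route key 87: none >= 87, wrap to smallest pos 5 -> NB
Op 8: add NG@3 -> ring=[3:NG,5:NB,17:NC,25:ND,50:NF,63:NA,78:NE]
Op 9: route key 13: smallest pos >= 13 is 17 -> NC
Op 10: route key 44: smallest pos >= 44 is 50 -> NF

Answer: NB NC NF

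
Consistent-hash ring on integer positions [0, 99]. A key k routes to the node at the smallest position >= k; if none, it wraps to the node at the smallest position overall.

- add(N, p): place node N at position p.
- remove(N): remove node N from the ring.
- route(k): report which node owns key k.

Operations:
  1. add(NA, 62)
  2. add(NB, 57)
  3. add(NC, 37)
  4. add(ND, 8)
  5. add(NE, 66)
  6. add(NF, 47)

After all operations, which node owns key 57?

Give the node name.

Op 1: add NA@62 -> ring=[62:NA]
Op 2: add NB@57 -> ring=[57:NB,62:NA]
Op 3: add NC@37 -> ring=[37:NC,57:NB,62:NA]
Op 4: add ND@8 -> ring=[8:ND,37:NC,57:NB,62:NA]
Op 5: add NE@66 -> ring=[8:ND,37:NC,57:NB,62:NA,66:NE]
Op 6: add NF@47 -> ring=[8:ND,37:NC,47:NF,57:NB,62:NA,66:NE]
Final route key 57: smallest pos >= 57 is 57 -> NB

Answer: NB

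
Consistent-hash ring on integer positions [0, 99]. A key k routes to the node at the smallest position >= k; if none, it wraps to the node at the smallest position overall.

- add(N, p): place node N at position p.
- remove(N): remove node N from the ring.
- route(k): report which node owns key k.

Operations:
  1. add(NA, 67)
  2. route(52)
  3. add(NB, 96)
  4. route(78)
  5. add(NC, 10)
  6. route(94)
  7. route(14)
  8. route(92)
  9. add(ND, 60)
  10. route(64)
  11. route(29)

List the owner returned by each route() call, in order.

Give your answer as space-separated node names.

Op 1: add NA@67 -> ring=[67:NA]
Op 2: route key 52: smallest pos >= 52 is 67 -> NA
Op 3: add NB@96 -> ring=[67:NA,96:NB]
Op 4: route key 78: smallest pos >= 78 is 96 -> NB
Op 5: add NC@10 -> ring=[10:NC,67:NA,96:NB]
Op 6: route key 94: smallest pos >= 94 is 96 -> NB
Op 7: route key 14: smallest pos >= 14 is 67 -> NA
Op 8: route key 92: smallest pos >= 92 is 96 -> NB
Op 9: add ND@60 -> ring=[10:NC,60:ND,67:NA,96:NB]
Op 10: route key 64: smallest pos >= 64 is 67 -> NA
Op 11: route key 29: smallest pos >= 29 is 60 -> ND

Answer: NA NB NB NA NB NA ND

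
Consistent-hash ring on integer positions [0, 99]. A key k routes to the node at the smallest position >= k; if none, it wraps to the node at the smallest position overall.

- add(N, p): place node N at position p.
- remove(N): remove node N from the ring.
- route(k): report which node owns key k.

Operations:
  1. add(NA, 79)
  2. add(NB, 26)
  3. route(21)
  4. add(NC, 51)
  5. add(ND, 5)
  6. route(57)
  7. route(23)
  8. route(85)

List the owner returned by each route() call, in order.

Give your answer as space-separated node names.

Answer: NB NA NB ND

Derivation:
Op 1: add NA@79 -> ring=[79:NA]
Op 2: add NB@26 -> ring=[26:NB,79:NA]
Op 3: route key 21: smallest pos >= 21 is 26 -> NB
Op 4: add NC@51 -> ring=[26:NB,51:NC,79:NA]
Op 5: add ND@5 -> ring=[5:ND,26:NB,51:NC,79:NA]
Op 6: route key 57: smallest pos >= 57 is 79 -> NA
Op 7: route key 23: smallest pos >= 23 is 26 -> NB
Op 8: route key 85: none >= 85, wrap to smallest pos 5 -> ND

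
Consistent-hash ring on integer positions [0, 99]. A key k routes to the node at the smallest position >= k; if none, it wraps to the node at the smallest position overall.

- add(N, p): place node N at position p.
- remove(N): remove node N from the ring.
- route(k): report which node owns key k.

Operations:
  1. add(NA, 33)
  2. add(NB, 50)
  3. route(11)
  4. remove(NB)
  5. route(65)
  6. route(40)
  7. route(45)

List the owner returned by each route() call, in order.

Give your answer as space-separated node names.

Op 1: add NA@33 -> ring=[33:NA]
Op 2: add NB@50 -> ring=[33:NA,50:NB]
Op 3: route key 11: smallest pos >= 11 is 33 -> NA
Op 4: remove NB -> ring=[33:NA]
Op 5: route key 65: none >= 65, wrap to smallest pos 33 -> NA
Op 6: route key 40: none >= 40, wrap to smallest pos 33 -> NA
Op 7: route key 45: none >= 45, wrap to smallest pos 33 -> NA

Answer: NA NA NA NA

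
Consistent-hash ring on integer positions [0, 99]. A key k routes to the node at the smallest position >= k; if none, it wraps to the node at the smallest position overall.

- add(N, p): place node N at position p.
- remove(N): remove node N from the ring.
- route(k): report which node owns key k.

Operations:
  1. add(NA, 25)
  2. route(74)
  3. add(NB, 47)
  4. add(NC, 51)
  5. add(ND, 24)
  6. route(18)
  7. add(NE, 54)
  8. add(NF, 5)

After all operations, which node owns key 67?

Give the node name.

Answer: NF

Derivation:
Op 1: add NA@25 -> ring=[25:NA]
Op 2: route key 74: none >= 74, wrap to smallest pos 25 -> NA
Op 3: add NB@47 -> ring=[25:NA,47:NB]
Op 4: add NC@51 -> ring=[25:NA,47:NB,51:NC]
Op 5: add ND@24 -> ring=[24:ND,25:NA,47:NB,51:NC]
Op 6: route key 18: smallest pos >= 18 is 24 -> ND
Op 7: add NE@54 -> ring=[24:ND,25:NA,47:NB,51:NC,54:NE]
Op 8: add NF@5 -> ring=[5:NF,24:ND,25:NA,47:NB,51:NC,54:NE]
Final route key 67: none >= 67, wrap to smallest pos 5 -> NF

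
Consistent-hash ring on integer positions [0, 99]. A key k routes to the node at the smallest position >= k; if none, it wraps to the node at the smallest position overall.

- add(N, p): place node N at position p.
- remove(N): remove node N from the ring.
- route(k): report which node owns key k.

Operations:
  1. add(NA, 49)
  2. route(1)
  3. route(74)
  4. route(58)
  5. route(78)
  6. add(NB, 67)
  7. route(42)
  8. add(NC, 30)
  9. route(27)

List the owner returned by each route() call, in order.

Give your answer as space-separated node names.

Op 1: add NA@49 -> ring=[49:NA]
Op 2: route key 1: smallest pos >= 1 is 49 -> NA
Op 3: route key 74: none >= 74, wrap to smallest pos 49 -> NA
Op 4: route key 58: none >= 58, wrap to smallest pos 49 -> NA
Op 5: route key 78: none >= 78, wrap to smallest pos 49 -> NA
Op 6: add NB@67 -> ring=[49:NA,67:NB]
Op 7: route key 42: smallest pos >= 42 is 49 -> NA
Op 8: add NC@30 -> ring=[30:NC,49:NA,67:NB]
Op 9: route key 27: smallest pos >= 27 is 30 -> NC

Answer: NA NA NA NA NA NC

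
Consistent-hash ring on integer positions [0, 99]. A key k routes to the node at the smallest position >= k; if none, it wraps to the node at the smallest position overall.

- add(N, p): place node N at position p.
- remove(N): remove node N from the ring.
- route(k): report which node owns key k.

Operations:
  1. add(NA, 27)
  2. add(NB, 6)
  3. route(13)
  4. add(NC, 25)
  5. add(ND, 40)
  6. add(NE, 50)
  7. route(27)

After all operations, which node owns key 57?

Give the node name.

Op 1: add NA@27 -> ring=[27:NA]
Op 2: add NB@6 -> ring=[6:NB,27:NA]
Op 3: route key 13: smallest pos >= 13 is 27 -> NA
Op 4: add NC@25 -> ring=[6:NB,25:NC,27:NA]
Op 5: add ND@40 -> ring=[6:NB,25:NC,27:NA,40:ND]
Op 6: add NE@50 -> ring=[6:NB,25:NC,27:NA,40:ND,50:NE]
Op 7: route key 27: smallest pos >= 27 is 27 -> NA
Final route key 57: none >= 57, wrap to smallest pos 6 -> NB

Answer: NB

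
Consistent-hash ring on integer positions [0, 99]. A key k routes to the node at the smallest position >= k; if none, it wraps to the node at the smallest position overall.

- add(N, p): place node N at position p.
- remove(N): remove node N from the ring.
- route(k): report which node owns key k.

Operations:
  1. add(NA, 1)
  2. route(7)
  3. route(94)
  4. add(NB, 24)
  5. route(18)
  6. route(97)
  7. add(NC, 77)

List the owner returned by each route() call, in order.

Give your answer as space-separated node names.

Answer: NA NA NB NA

Derivation:
Op 1: add NA@1 -> ring=[1:NA]
Op 2: route key 7: none >= 7, wrap to smallest pos 1 -> NA
Op 3: route key 94: none >= 94, wrap to smallest pos 1 -> NA
Op 4: add NB@24 -> ring=[1:NA,24:NB]
Op 5: route key 18: smallest pos >= 18 is 24 -> NB
Op 6: route key 97: none >= 97, wrap to smallest pos 1 -> NA
Op 7: add NC@77 -> ring=[1:NA,24:NB,77:NC]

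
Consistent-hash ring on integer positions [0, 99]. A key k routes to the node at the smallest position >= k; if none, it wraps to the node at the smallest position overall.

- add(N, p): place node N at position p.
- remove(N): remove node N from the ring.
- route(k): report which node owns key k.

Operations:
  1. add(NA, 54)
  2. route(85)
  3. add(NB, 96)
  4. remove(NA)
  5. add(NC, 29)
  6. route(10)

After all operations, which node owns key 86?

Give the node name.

Answer: NB

Derivation:
Op 1: add NA@54 -> ring=[54:NA]
Op 2: route key 85: none >= 85, wrap to smallest pos 54 -> NA
Op 3: add NB@96 -> ring=[54:NA,96:NB]
Op 4: remove NA -> ring=[96:NB]
Op 5: add NC@29 -> ring=[29:NC,96:NB]
Op 6: route key 10: smallest pos >= 10 is 29 -> NC
Final route key 86: smallest pos >= 86 is 96 -> NB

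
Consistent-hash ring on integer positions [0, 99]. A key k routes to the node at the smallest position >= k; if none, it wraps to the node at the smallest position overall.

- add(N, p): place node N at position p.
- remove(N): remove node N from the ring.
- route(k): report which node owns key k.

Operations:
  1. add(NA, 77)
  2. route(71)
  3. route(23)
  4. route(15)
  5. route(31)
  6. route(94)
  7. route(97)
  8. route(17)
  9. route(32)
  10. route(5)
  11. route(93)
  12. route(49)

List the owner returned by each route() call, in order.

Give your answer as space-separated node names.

Op 1: add NA@77 -> ring=[77:NA]
Op 2: route key 71: smallest pos >= 71 is 77 -> NA
Op 3: route key 23: smallest pos >= 23 is 77 -> NA
Op 4: route key 15: smallest pos >= 15 is 77 -> NA
Op 5: route key 31: smallest pos >= 31 is 77 -> NA
Op 6: route key 94: none >= 94, wrap to smallest pos 77 -> NA
Op 7: route key 97: none >= 97, wrap to smallest pos 77 -> NA
Op 8: route key 17: smallest pos >= 17 is 77 -> NA
Op 9: route key 32: smallest pos >= 32 is 77 -> NA
Op 10: route key 5: smallest pos >= 5 is 77 -> NA
Op 11: route key 93: none >= 93, wrap to smallest pos 77 -> NA
Op 12: route key 49: smallest pos >= 49 is 77 -> NA

Answer: NA NA NA NA NA NA NA NA NA NA NA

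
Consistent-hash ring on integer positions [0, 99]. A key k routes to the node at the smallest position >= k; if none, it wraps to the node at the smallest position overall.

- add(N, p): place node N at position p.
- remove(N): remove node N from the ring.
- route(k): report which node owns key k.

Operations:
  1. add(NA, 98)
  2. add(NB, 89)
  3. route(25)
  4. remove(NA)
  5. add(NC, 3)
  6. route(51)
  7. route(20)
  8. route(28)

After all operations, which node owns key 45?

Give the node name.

Op 1: add NA@98 -> ring=[98:NA]
Op 2: add NB@89 -> ring=[89:NB,98:NA]
Op 3: route key 25: smallest pos >= 25 is 89 -> NB
Op 4: remove NA -> ring=[89:NB]
Op 5: add NC@3 -> ring=[3:NC,89:NB]
Op 6: route key 51: smallest pos >= 51 is 89 -> NB
Op 7: route key 20: smallest pos >= 20 is 89 -> NB
Op 8: route key 28: smallest pos >= 28 is 89 -> NB
Final route key 45: smallest pos >= 45 is 89 -> NB

Answer: NB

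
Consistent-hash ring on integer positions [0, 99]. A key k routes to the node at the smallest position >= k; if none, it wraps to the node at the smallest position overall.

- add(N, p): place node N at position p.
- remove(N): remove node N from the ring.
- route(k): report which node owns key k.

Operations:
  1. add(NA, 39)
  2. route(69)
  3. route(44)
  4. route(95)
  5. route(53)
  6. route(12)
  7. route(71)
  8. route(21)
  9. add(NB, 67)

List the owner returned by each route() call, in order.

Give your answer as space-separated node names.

Answer: NA NA NA NA NA NA NA

Derivation:
Op 1: add NA@39 -> ring=[39:NA]
Op 2: route key 69: none >= 69, wrap to smallest pos 39 -> NA
Op 3: route key 44: none >= 44, wrap to smallest pos 39 -> NA
Op 4: route key 95: none >= 95, wrap to smallest pos 39 -> NA
Op 5: route key 53: none >= 53, wrap to smallest pos 39 -> NA
Op 6: route key 12: smallest pos >= 12 is 39 -> NA
Op 7: route key 71: none >= 71, wrap to smallest pos 39 -> NA
Op 8: route key 21: smallest pos >= 21 is 39 -> NA
Op 9: add NB@67 -> ring=[39:NA,67:NB]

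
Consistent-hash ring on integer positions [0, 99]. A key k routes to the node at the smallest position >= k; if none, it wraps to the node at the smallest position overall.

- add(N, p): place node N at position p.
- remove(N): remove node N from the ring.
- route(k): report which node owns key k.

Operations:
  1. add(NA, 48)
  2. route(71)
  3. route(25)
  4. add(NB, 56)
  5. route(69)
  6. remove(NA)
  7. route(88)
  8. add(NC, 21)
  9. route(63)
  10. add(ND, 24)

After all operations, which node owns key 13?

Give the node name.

Answer: NC

Derivation:
Op 1: add NA@48 -> ring=[48:NA]
Op 2: route key 71: none >= 71, wrap to smallest pos 48 -> NA
Op 3: route key 25: smallest pos >= 25 is 48 -> NA
Op 4: add NB@56 -> ring=[48:NA,56:NB]
Op 5: route key 69: none >= 69, wrap to smallest pos 48 -> NA
Op 6: remove NA -> ring=[56:NB]
Op 7: route key 88: none >= 88, wrap to smallest pos 56 -> NB
Op 8: add NC@21 -> ring=[21:NC,56:NB]
Op 9: route key 63: none >= 63, wrap to smallest pos 21 -> NC
Op 10: add ND@24 -> ring=[21:NC,24:ND,56:NB]
Final route key 13: smallest pos >= 13 is 21 -> NC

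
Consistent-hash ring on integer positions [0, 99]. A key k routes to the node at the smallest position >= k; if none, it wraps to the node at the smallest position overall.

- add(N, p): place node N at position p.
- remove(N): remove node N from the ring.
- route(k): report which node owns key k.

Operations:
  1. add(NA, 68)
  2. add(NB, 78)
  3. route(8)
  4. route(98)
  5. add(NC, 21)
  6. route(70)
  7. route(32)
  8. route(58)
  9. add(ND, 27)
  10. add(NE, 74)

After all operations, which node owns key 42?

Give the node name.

Op 1: add NA@68 -> ring=[68:NA]
Op 2: add NB@78 -> ring=[68:NA,78:NB]
Op 3: route key 8: smallest pos >= 8 is 68 -> NA
Op 4: route key 98: none >= 98, wrap to smallest pos 68 -> NA
Op 5: add NC@21 -> ring=[21:NC,68:NA,78:NB]
Op 6: route key 70: smallest pos >= 70 is 78 -> NB
Op 7: route key 32: smallest pos >= 32 is 68 -> NA
Op 8: route key 58: smallest pos >= 58 is 68 -> NA
Op 9: add ND@27 -> ring=[21:NC,27:ND,68:NA,78:NB]
Op 10: add NE@74 -> ring=[21:NC,27:ND,68:NA,74:NE,78:NB]
Final route key 42: smallest pos >= 42 is 68 -> NA

Answer: NA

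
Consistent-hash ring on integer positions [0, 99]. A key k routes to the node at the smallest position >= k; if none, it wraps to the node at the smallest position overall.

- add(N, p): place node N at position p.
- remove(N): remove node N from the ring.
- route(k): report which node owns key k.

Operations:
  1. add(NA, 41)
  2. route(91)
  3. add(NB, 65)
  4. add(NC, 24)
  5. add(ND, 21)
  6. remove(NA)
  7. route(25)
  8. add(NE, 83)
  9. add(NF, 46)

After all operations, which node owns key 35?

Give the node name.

Op 1: add NA@41 -> ring=[41:NA]
Op 2: route key 91: none >= 91, wrap to smallest pos 41 -> NA
Op 3: add NB@65 -> ring=[41:NA,65:NB]
Op 4: add NC@24 -> ring=[24:NC,41:NA,65:NB]
Op 5: add ND@21 -> ring=[21:ND,24:NC,41:NA,65:NB]
Op 6: remove NA -> ring=[21:ND,24:NC,65:NB]
Op 7: route key 25: smallest pos >= 25 is 65 -> NB
Op 8: add NE@83 -> ring=[21:ND,24:NC,65:NB,83:NE]
Op 9: add NF@46 -> ring=[21:ND,24:NC,46:NF,65:NB,83:NE]
Final route key 35: smallest pos >= 35 is 46 -> NF

Answer: NF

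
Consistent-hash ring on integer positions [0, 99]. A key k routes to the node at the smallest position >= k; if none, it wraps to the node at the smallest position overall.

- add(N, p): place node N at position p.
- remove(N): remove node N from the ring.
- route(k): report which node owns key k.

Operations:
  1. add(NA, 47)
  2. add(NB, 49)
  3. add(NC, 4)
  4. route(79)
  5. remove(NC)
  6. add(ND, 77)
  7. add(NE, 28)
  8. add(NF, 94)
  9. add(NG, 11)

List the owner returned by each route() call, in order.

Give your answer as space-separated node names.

Op 1: add NA@47 -> ring=[47:NA]
Op 2: add NB@49 -> ring=[47:NA,49:NB]
Op 3: add NC@4 -> ring=[4:NC,47:NA,49:NB]
Op 4: route key 79: none >= 79, wrap to smallest pos 4 -> NC
Op 5: remove NC -> ring=[47:NA,49:NB]
Op 6: add ND@77 -> ring=[47:NA,49:NB,77:ND]
Op 7: add NE@28 -> ring=[28:NE,47:NA,49:NB,77:ND]
Op 8: add NF@94 -> ring=[28:NE,47:NA,49:NB,77:ND,94:NF]
Op 9: add NG@11 -> ring=[11:NG,28:NE,47:NA,49:NB,77:ND,94:NF]

Answer: NC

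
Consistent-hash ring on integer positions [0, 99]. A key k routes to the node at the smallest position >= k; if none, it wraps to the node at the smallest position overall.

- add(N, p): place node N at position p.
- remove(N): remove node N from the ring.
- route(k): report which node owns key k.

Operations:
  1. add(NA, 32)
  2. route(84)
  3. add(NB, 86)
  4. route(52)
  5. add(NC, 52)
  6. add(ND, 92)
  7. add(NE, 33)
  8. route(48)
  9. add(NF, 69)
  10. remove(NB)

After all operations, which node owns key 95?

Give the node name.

Answer: NA

Derivation:
Op 1: add NA@32 -> ring=[32:NA]
Op 2: route key 84: none >= 84, wrap to smallest pos 32 -> NA
Op 3: add NB@86 -> ring=[32:NA,86:NB]
Op 4: route key 52: smallest pos >= 52 is 86 -> NB
Op 5: add NC@52 -> ring=[32:NA,52:NC,86:NB]
Op 6: add ND@92 -> ring=[32:NA,52:NC,86:NB,92:ND]
Op 7: add NE@33 -> ring=[32:NA,33:NE,52:NC,86:NB,92:ND]
Op 8: route key 48: smallest pos >= 48 is 52 -> NC
Op 9: add NF@69 -> ring=[32:NA,33:NE,52:NC,69:NF,86:NB,92:ND]
Op 10: remove NB -> ring=[32:NA,33:NE,52:NC,69:NF,92:ND]
Final route key 95: none >= 95, wrap to smallest pos 32 -> NA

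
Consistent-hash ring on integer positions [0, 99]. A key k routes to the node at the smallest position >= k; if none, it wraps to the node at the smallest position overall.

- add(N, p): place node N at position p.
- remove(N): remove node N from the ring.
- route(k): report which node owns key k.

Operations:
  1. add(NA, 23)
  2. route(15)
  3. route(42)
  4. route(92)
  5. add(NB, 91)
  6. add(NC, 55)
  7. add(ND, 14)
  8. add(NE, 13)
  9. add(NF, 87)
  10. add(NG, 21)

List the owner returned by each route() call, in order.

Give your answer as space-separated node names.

Op 1: add NA@23 -> ring=[23:NA]
Op 2: route key 15: smallest pos >= 15 is 23 -> NA
Op 3: route key 42: none >= 42, wrap to smallest pos 23 -> NA
Op 4: route key 92: none >= 92, wrap to smallest pos 23 -> NA
Op 5: add NB@91 -> ring=[23:NA,91:NB]
Op 6: add NC@55 -> ring=[23:NA,55:NC,91:NB]
Op 7: add ND@14 -> ring=[14:ND,23:NA,55:NC,91:NB]
Op 8: add NE@13 -> ring=[13:NE,14:ND,23:NA,55:NC,91:NB]
Op 9: add NF@87 -> ring=[13:NE,14:ND,23:NA,55:NC,87:NF,91:NB]
Op 10: add NG@21 -> ring=[13:NE,14:ND,21:NG,23:NA,55:NC,87:NF,91:NB]

Answer: NA NA NA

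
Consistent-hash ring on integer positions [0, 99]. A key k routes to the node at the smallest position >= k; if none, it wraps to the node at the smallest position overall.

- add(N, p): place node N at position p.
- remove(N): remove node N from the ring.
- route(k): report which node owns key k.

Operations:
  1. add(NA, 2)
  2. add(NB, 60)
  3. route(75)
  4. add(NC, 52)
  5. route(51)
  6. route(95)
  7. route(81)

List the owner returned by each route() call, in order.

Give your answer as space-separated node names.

Op 1: add NA@2 -> ring=[2:NA]
Op 2: add NB@60 -> ring=[2:NA,60:NB]
Op 3: route key 75: none >= 75, wrap to smallest pos 2 -> NA
Op 4: add NC@52 -> ring=[2:NA,52:NC,60:NB]
Op 5: route key 51: smallest pos >= 51 is 52 -> NC
Op 6: route key 95: none >= 95, wrap to smallest pos 2 -> NA
Op 7: route key 81: none >= 81, wrap to smallest pos 2 -> NA

Answer: NA NC NA NA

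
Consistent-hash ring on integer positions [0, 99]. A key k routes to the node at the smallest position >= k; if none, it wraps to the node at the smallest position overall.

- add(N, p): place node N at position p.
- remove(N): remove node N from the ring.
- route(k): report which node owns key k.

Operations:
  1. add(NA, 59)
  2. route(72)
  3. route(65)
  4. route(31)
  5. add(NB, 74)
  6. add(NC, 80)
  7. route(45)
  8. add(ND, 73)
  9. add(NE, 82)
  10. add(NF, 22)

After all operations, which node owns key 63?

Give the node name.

Answer: ND

Derivation:
Op 1: add NA@59 -> ring=[59:NA]
Op 2: route key 72: none >= 72, wrap to smallest pos 59 -> NA
Op 3: route key 65: none >= 65, wrap to smallest pos 59 -> NA
Op 4: route key 31: smallest pos >= 31 is 59 -> NA
Op 5: add NB@74 -> ring=[59:NA,74:NB]
Op 6: add NC@80 -> ring=[59:NA,74:NB,80:NC]
Op 7: route key 45: smallest pos >= 45 is 59 -> NA
Op 8: add ND@73 -> ring=[59:NA,73:ND,74:NB,80:NC]
Op 9: add NE@82 -> ring=[59:NA,73:ND,74:NB,80:NC,82:NE]
Op 10: add NF@22 -> ring=[22:NF,59:NA,73:ND,74:NB,80:NC,82:NE]
Final route key 63: smallest pos >= 63 is 73 -> ND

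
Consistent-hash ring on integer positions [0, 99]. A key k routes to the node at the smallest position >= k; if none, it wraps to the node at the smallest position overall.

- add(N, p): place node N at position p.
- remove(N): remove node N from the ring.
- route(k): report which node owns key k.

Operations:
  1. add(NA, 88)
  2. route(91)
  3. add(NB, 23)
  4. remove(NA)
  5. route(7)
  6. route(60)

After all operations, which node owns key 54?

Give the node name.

Answer: NB

Derivation:
Op 1: add NA@88 -> ring=[88:NA]
Op 2: route key 91: none >= 91, wrap to smallest pos 88 -> NA
Op 3: add NB@23 -> ring=[23:NB,88:NA]
Op 4: remove NA -> ring=[23:NB]
Op 5: route key 7: smallest pos >= 7 is 23 -> NB
Op 6: route key 60: none >= 60, wrap to smallest pos 23 -> NB
Final route key 54: none >= 54, wrap to smallest pos 23 -> NB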